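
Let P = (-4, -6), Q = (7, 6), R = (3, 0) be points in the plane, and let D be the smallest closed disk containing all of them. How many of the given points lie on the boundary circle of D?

2

Side lengths²: PQ² = 265, PR² = 85, QR² = 52.
Since PQ² = 265 ≥ 85 + 52 = 137, the angle opposite PQ is not acute, so the smallest enclosing circle has PQ as diameter.
Centre = midpoint of PQ = (1.5, 0), r² = 265/4 = 66.25.
The points at distance exactly r from the centre are P, Q — 2 points.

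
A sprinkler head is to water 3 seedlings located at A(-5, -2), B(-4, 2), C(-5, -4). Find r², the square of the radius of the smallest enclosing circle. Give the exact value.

9.25

Side lengths²: AB² = 17, AC² = 4, BC² = 37.
Since BC² = 37 ≥ 17 + 4 = 21, the angle opposite BC is not acute, so the smallest enclosing circle has BC as diameter.
Centre = midpoint of BC = (-4.5, -1), r² = 37/4 = 9.25.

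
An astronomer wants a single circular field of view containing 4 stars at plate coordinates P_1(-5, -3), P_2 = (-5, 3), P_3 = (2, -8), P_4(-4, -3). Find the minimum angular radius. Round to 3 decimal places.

6.519

The minimum enclosing circle of a finite set is fixed by two of the points (as a diameter) or three (as a circumcircle).
The farthest pair is P_2–P_3 with squared distance 170. The circle on this segment as diameter has centre (-1.5, -2.5) and r² = 170/4 = 42.5.
Check P_1: distance² to centre = 12.5 ≤ 42.5, so it lies inside.
All remaining points lie in this disk, and no smaller disk contains both endpoints, so this is the minimum enclosing circle.
r = √(42.5) ≈ 6.519.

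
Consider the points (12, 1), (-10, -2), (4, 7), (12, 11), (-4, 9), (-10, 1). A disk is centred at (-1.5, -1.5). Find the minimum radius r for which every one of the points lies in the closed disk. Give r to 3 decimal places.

18.398

The required radius is the distance from (-1.5, -1.5) to the farthest point.
Squared distances: 188.5, 72.5, 102.5, 338.5, 116.5, 78.5.
Maximum is 338.5, attained at (12, 11).
r = √(338.5) ≈ 18.398.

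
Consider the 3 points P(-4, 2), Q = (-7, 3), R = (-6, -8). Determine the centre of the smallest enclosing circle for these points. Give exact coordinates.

(-6.5, -2.5)

Side lengths²: PQ² = 10, PR² = 104, QR² = 122.
Since QR² = 122 ≥ 104 + 10 = 114, the angle opposite QR is not acute, so the smallest enclosing circle has QR as diameter.
Centre = midpoint of QR = (-6.5, -2.5), r² = 122/4 = 30.5.
Centre = (-6.5, -2.5).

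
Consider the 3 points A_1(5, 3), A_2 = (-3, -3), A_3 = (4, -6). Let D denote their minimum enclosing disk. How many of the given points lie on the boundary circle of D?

3

Side lengths²: A_1A_2² = 100, A_1A_3² = 82, A_2A_3² = 58.
Since A_1A_2² = 100 < 82 + 58 = 140, the triangle is acute, so the smallest enclosing circle is the circumcircle.
Circumcentre = (21/11, -40/33), r² = 29725/1089.
The points at distance exactly r from the centre are A_1, A_2, A_3 — 3 points.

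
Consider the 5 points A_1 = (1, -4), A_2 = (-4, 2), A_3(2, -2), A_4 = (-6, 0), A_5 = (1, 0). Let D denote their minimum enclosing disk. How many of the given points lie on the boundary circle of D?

The minimum enclosing circle of a finite set is fixed by two of the points (as a diameter) or three (as a circumcircle).
The minimum enclosing circle is determined by three boundary points: A_1, A_3, A_4.
Their circumcentre is (-37/18, -11/9) with r² = 5525/324.
The farthest remaining point A_2 is at distance² 4589/324 ≤ 5525/324.
The points at distance exactly r from the centre are A_1, A_3, A_4 — 3 points.

3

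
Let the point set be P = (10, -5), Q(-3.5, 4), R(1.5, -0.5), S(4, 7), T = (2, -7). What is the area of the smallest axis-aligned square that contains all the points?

The bounding box has width 13.5 and height 14.
An axis-aligned square enclosing the set must have side ≥ max(width, height).
So the minimum side is max(13.5, 14) = 14.
Area = 14² = 196.

196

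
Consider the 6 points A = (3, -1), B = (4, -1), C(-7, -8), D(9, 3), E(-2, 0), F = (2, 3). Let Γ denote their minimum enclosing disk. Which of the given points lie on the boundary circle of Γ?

A smallest enclosing disk is always determined by at most three of the input points on its boundary.
The farthest pair is C–D with squared distance 377. The circle on this segment as diameter has centre (1, -2.5) and r² = 377/4 = 94.25.
Check A: distance² to centre = 6.25 ≤ 94.25, so it lies inside.
All remaining points lie in this disk, and no smaller disk contains both endpoints, so this is the minimum enclosing circle.
The points at distance exactly r from the centre are C, D — 2 points.

C, D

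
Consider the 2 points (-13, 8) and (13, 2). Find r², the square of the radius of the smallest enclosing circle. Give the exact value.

178

The smallest circle enclosing two points has them as diameter endpoints.
Centre = midpoint = (0, 5); r² = |(-13, 8)−(13, 2)|²/4 = 712/4 = 178.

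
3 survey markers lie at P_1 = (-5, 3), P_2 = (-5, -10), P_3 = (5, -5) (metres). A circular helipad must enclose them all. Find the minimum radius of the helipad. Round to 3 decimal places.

7.159

Side lengths²: P_1P_2² = 169, P_1P_3² = 164, P_2P_3² = 125.
Since P_1P_2² = 169 < 164 + 125 = 289, the triangle is acute, so the smallest enclosing circle is the circumcircle.
Circumcentre = (-2, -3.5), r² = 51.25.
r = √(51.25) ≈ 7.159.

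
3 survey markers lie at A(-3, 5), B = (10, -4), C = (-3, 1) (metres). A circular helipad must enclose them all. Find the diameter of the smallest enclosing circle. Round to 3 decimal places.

15.811

Side lengths²: AB² = 250, AC² = 16, BC² = 194.
Since AB² = 250 ≥ 194 + 16 = 210, the angle opposite AB is not acute, so the smallest enclosing circle has AB as diameter.
Centre = midpoint of AB = (3.5, 0.5), r² = 250/4 = 62.5.
Diameter = 2r = 2√(62.5) ≈ 15.811.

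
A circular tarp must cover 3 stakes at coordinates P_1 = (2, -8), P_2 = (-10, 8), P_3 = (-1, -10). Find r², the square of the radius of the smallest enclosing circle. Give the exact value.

101.5625

Side lengths²: P_1P_2² = 400, P_1P_3² = 13, P_2P_3² = 405.
Since P_2P_3² = 405 < 400 + 13 = 413, the triangle is acute, so the smallest enclosing circle is the circumcircle.
Circumcentre = (-5, -0.75), r² = 101.5625.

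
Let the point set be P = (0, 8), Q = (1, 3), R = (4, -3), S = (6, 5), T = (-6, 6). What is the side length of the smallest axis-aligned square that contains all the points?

The bounding box has width 12 and height 11.
An axis-aligned square enclosing the set must have side ≥ max(width, height).
So the minimum side is max(12, 11) = 12.

12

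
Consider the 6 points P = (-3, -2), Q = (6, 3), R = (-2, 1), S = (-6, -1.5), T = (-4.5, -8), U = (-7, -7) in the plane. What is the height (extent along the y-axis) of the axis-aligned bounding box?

max y = 3, min y = -8, so height = 11.

11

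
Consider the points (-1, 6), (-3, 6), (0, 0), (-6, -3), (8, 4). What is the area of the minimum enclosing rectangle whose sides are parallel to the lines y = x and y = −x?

In coordinates u = x + y, v = x − y the rectangle is axis-aligned; the map (x,y)→(u,v) scales areas by 2.
u-values: 5, 3, 0, -9, 12; range = 12 − (-9) = 21.
v-values: -7, -9, 0, -3, 4; range = 4 − (-9) = 13.
Area = (21 × 13) / 2 = 136.5.

136.5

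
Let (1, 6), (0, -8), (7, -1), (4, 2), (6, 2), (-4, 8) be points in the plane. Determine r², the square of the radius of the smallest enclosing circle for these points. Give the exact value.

By Welzl's lemma the MEC is supported by two points (diametrically opposite) or three points (on a circumcircle).
The minimum enclosing circle is determined by three boundary points: (0, -8), (7, -1), (-4, 8).
Their circumcentre is (-1.2, 0.2) with r² = 68.68.
The farthest remaining point (6, 2) is at distance² 55.08 ≤ 68.68.

68.68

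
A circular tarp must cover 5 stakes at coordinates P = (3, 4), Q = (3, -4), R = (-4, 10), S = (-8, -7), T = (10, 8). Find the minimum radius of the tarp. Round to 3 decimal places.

11.715

The minimum enclosing circle of a finite set is fixed by two of the points (as a diameter) or three (as a circumcircle).
The farthest pair is S–T with squared distance 549. The circle on this segment as diameter has centre (1, 0.5) and r² = 549/4 = 137.25.
Check P: distance² to centre = 16.25 ≤ 137.25, so it lies inside.
All remaining points lie in this disk, and no smaller disk contains both endpoints, so this is the minimum enclosing circle.
r = √(137.25) ≈ 11.715.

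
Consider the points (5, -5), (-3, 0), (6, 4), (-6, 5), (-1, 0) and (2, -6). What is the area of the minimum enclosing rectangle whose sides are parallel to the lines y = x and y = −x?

In coordinates u = x + y, v = x − y the rectangle is axis-aligned; the map (x,y)→(u,v) scales areas by 2.
u-values: 0, -3, 10, -1, -1, -4; range = 10 − (-4) = 14.
v-values: 10, -3, 2, -11, -1, 8; range = 10 − (-11) = 21.
Area = (14 × 21) / 2 = 147.

147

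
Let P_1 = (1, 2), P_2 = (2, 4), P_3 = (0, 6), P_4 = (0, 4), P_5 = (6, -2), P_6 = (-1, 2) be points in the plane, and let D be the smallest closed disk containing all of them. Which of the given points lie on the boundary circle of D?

P_3, P_5

By Welzl's lemma the MEC is supported by two points (diametrically opposite) or three points (on a circumcircle).
The farthest pair is P_3–P_5 with squared distance 100. The circle on this segment as diameter has centre (3, 2) and r² = 100/4 = 25.
Check P_1: distance² to centre = 4 ≤ 25, so it lies inside.
All remaining points lie in this disk, and no smaller disk contains both endpoints, so this is the minimum enclosing circle.
The points at distance exactly r from the centre are P_3, P_5 — 2 points.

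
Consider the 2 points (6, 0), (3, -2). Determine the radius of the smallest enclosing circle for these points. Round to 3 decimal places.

The smallest circle enclosing two points has them as diameter endpoints.
Centre = midpoint = (4.5, -1); r² = |(6, 0)−(3, -2)|²/4 = 13/4 = 3.25.
r = √(3.25) ≈ 1.803.

1.803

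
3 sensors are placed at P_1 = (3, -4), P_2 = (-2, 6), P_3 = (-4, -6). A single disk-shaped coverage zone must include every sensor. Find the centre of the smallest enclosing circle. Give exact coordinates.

Side lengths²: P_1P_2² = 125, P_1P_3² = 53, P_2P_3² = 148.
Since P_2P_3² = 148 < 125 + 53 = 178, the triangle is acute, so the smallest enclosing circle is the circumcircle.
Circumcentre = (-1.875, -0.1875), r² = 38.30078125.
Centre = (-1.875, -0.1875).

(-1.875, -0.1875)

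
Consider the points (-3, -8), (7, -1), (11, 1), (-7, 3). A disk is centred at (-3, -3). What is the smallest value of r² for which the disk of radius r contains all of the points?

The required radius is the distance from (-3, -3) to the farthest point.
Squared distances: 25, 104, 212, 52.
Maximum is 212, attained at (11, 1).

212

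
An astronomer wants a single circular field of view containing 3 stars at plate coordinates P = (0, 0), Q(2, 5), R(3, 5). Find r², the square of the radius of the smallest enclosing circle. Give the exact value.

8.5

Side lengths²: PQ² = 29, PR² = 34, QR² = 1.
Since PR² = 34 ≥ 29 + 1 = 30, the angle opposite PR is not acute, so the smallest enclosing circle has PR as diameter.
Centre = midpoint of PR = (1.5, 2.5), r² = 34/4 = 8.5.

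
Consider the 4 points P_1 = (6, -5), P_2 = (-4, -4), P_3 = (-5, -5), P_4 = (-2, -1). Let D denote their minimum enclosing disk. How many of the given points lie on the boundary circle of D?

The farthest pair is P_1–P_3 with squared distance 121. The circle on this segment as diameter has centre (0.5, -5) and r² = 121/4 = 30.25.
Check P_2: distance² to centre = 21.25 ≤ 30.25, so it lies inside.
All remaining points lie in this disk, and no smaller disk contains both endpoints, so this is the minimum enclosing circle.
The points at distance exactly r from the centre are P_1, P_3 — 2 points.

2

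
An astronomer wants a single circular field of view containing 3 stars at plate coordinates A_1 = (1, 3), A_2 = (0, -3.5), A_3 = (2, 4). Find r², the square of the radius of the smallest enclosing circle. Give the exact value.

15.0625

Side lengths²: A_1A_2² = 43.25, A_1A_3² = 2, A_2A_3² = 60.25.
Since A_2A_3² = 60.25 ≥ 43.25 + 2 = 45.25, the angle opposite A_2A_3 is not acute, so the smallest enclosing circle has A_2A_3 as diameter.
Centre = midpoint of A_2A_3 = (1, 0.25), r² = 60.25/4 = 15.0625.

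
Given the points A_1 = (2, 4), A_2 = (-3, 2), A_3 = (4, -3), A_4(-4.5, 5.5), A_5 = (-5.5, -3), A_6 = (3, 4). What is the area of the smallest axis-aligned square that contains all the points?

90.25

The bounding box has width 9.5 and height 8.5.
An axis-aligned square enclosing the set must have side ≥ max(width, height).
So the minimum side is max(9.5, 8.5) = 9.5.
Area = 9.5² = 90.25.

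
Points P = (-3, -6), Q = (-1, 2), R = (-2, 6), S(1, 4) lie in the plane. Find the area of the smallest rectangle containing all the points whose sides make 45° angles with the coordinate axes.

In coordinates u = x + y, v = x − y the rectangle is axis-aligned; the map (x,y)→(u,v) scales areas by 2.
u-values: -9, 1, 4, 5; range = 5 − (-9) = 14.
v-values: 3, -3, -8, -3; range = 3 − (-8) = 11.
Area = (14 × 11) / 2 = 77.

77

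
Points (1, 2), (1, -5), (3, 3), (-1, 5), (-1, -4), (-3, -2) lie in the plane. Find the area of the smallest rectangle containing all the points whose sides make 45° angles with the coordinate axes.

66

In coordinates u = x + y, v = x − y the rectangle is axis-aligned; the map (x,y)→(u,v) scales areas by 2.
u-values: 3, -4, 6, 4, -5, -5; range = 6 − (-5) = 11.
v-values: -1, 6, 0, -6, 3, -1; range = 6 − (-6) = 12.
Area = (11 × 12) / 2 = 66.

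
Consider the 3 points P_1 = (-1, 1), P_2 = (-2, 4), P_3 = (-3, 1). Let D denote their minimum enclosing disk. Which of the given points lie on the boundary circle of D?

Side lengths²: P_1P_2² = 10, P_1P_3² = 4, P_2P_3² = 10.
Since P_2P_3² = 10 < 10 + 4 = 14, the triangle is acute, so the smallest enclosing circle is the circumcircle.
Circumcentre = (-2, 7/3), r² = 25/9.
The points at distance exactly r from the centre are P_1, P_2, P_3 — 3 points.

P_1, P_2, P_3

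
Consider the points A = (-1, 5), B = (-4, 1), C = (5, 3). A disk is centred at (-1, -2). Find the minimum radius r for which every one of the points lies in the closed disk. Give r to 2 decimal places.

The required radius is the distance from (-1, -2) to the farthest point.
Squared distances: 49, 18, 61.
Maximum is 61, attained at C.
r = √61 ≈ 7.81.

7.81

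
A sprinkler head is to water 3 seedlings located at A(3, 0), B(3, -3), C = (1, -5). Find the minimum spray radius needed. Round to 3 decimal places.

Side lengths²: AB² = 9, AC² = 29, BC² = 8.
Since AC² = 29 ≥ 9 + 8 = 17, the angle opposite AC is not acute, so the smallest enclosing circle has AC as diameter.
Centre = midpoint of AC = (2, -2.5), r² = 29/4 = 7.25.
r = √(7.25) ≈ 2.693.

2.693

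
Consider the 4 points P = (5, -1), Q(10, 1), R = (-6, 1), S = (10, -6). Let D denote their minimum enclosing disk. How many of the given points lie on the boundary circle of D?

3

A smallest enclosing disk is always determined by at most three of the input points on its boundary.
The farthest pair is R–S with squared distance 305. The circle on this segment as diameter has centre (2, -2.5) and r² = 305/4 = 76.25.
Check P: distance² to centre = 11.25 ≤ 76.25, so it lies inside.
All remaining points lie in this disk, and no smaller disk contains both endpoints, so this is the minimum enclosing circle.
The points at distance exactly r from the centre are Q, R, S — 3 points.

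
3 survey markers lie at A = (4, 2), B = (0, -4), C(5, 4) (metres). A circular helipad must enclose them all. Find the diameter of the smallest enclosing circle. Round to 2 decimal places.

9.43

Side lengths²: AB² = 52, AC² = 5, BC² = 89.
Since BC² = 89 ≥ 52 + 5 = 57, the angle opposite BC is not acute, so the smallest enclosing circle has BC as diameter.
Centre = midpoint of BC = (2.5, 0), r² = 89/4 = 22.25.
Diameter = 2r = 2√(22.25) ≈ 9.43.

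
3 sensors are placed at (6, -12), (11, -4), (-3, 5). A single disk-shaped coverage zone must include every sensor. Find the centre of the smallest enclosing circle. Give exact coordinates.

Call the three points A, B, C in the order given.
Side lengths²: AB² = 89, AC² = 370, BC² = 277.
Since AC² = 370 ≥ 277 + 89 = 366, the angle opposite AC is not acute, so the smallest enclosing circle has AC as diameter.
Centre = midpoint of AC = (1.5, -3.5), r² = 370/4 = 92.5.
Centre = (1.5, -3.5).

(1.5, -3.5)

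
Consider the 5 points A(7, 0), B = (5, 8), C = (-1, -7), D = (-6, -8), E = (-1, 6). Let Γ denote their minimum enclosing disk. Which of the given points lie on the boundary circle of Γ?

B, D

By Welzl's lemma the MEC is supported by two points (diametrically opposite) or three points (on a circumcircle).
The farthest pair is B–D with squared distance 377. The circle on this segment as diameter has centre (-0.5, 0) and r² = 377/4 = 94.25.
Check A: distance² to centre = 56.25 ≤ 94.25, so it lies inside.
All remaining points lie in this disk, and no smaller disk contains both endpoints, so this is the minimum enclosing circle.
The points at distance exactly r from the centre are B, D — 2 points.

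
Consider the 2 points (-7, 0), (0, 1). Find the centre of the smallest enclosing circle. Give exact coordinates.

The smallest circle enclosing two points has them as diameter endpoints.
Centre = midpoint = (-3.5, 0.5); r² = |(-7, 0)−(0, 1)|²/4 = 50/4 = 12.5.
Centre = (-3.5, 0.5).

(-3.5, 0.5)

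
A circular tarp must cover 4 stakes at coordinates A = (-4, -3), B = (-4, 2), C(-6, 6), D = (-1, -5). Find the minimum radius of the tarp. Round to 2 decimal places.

By Welzl's lemma the MEC is supported by two points (diametrically opposite) or three points (on a circumcircle).
The farthest pair is C–D with squared distance 146. The circle on this segment as diameter has centre (-3.5, 0.5) and r² = 146/4 = 36.5.
Check A: distance² to centre = 12.5 ≤ 36.5, so it lies inside.
All remaining points lie in this disk, and no smaller disk contains both endpoints, so this is the minimum enclosing circle.
r = √(36.5) ≈ 6.04.

6.04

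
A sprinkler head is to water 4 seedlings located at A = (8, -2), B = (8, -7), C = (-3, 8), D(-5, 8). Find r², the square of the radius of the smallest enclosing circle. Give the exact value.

A smallest enclosing disk is always determined by at most three of the input points on its boundary.
The farthest pair is B–D with squared distance 394. The circle on this segment as diameter has centre (1.5, 0.5) and r² = 394/4 = 98.5.
Check A: distance² to centre = 48.5 ≤ 98.5, so it lies inside.
All remaining points lie in this disk, and no smaller disk contains both endpoints, so this is the minimum enclosing circle.

98.5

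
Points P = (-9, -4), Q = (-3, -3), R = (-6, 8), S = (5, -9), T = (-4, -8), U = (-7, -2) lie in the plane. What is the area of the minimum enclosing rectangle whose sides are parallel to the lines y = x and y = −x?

In coordinates u = x + y, v = x − y the rectangle is axis-aligned; the map (x,y)→(u,v) scales areas by 2.
u-values: -13, -6, 2, -4, -12, -9; range = 2 − (-13) = 15.
v-values: -5, 0, -14, 14, 4, -5; range = 14 − (-14) = 28.
Area = (15 × 28) / 2 = 210.

210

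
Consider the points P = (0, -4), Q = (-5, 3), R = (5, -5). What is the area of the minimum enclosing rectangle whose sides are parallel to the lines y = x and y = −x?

36

In coordinates u = x + y, v = x − y the rectangle is axis-aligned; the map (x,y)→(u,v) scales areas by 2.
u-values: -4, -2, 0; range = 0 − (-4) = 4.
v-values: 4, -8, 10; range = 10 − (-8) = 18.
Area = (4 × 18) / 2 = 36.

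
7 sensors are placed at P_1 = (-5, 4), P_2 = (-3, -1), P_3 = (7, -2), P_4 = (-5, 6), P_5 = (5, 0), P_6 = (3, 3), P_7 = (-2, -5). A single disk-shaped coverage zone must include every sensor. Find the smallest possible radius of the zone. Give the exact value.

By Welzl's lemma the MEC is supported by two points (diametrically opposite) or three points (on a circumcircle).
The minimum enclosing circle is determined by three boundary points: P_3, P_4, P_7.
Their circumcentre is (7/9, 5/3) with r² = 4225/81.
The farthest remaining point P_1 is at distance² 3145/81 ≤ 4225/81.
r = √(4225/81) = 65/9.

65/9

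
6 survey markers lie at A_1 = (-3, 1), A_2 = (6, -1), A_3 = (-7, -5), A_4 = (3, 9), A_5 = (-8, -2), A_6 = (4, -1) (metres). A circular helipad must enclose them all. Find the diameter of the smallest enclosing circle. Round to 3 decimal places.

The minimum enclosing circle of a finite set is fixed by two of the points (as a diameter) or three (as a circumcircle).
The farthest pair is A_3–A_4 with squared distance 296. The circle on this segment as diameter has centre (-2, 2) and r² = 296/4 = 74.
Check A_1: distance² to centre = 2 ≤ 74, so it lies inside.
All remaining points lie in this disk, and no smaller disk contains both endpoints, so this is the minimum enclosing circle.
Diameter = 2r = 2√74 ≈ 17.205.

17.205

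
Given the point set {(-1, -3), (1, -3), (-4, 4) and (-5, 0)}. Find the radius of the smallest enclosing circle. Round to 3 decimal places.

4.301

The farthest pair is (1, -3)–(-4, 4) with squared distance 74. The circle on this segment as diameter has centre (-1.5, 0.5) and r² = 74/4 = 18.5.
Check (-1, -3): distance² to centre = 12.5 ≤ 18.5, so it lies inside.
All remaining points lie in this disk, and no smaller disk contains both endpoints, so this is the minimum enclosing circle.
r = √(18.5) ≈ 4.301.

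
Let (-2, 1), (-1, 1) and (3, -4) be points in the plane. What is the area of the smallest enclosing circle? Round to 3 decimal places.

Call the three points A, B, C in the order given.
Side lengths²: AB² = 1, AC² = 50, BC² = 41.
Since AC² = 50 ≥ 41 + 1 = 42, the angle opposite AC is not acute, so the smallest enclosing circle has AC as diameter.
Centre = midpoint of AC = (0.5, -1.5), r² = 50/4 = 12.5.
Area = π·r² = π·12.5 ≈ 39.270.

39.270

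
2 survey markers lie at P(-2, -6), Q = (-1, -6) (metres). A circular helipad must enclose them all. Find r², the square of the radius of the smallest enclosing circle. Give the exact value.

The smallest circle enclosing two points has them as diameter endpoints.
Centre = midpoint = (-1.5, -6); r² = |PQ|²/4 = 1/4 = 0.25.

0.25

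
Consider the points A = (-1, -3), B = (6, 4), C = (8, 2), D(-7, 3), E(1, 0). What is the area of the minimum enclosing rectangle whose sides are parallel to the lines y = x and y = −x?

112

In coordinates u = x + y, v = x − y the rectangle is axis-aligned; the map (x,y)→(u,v) scales areas by 2.
u-values: -4, 10, 10, -4, 1; range = 10 − (-4) = 14.
v-values: 2, 2, 6, -10, 1; range = 6 − (-10) = 16.
Area = (14 × 16) / 2 = 112.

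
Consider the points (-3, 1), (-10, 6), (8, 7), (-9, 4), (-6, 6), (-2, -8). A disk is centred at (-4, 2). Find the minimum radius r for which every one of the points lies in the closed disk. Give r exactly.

The required radius is the distance from (-4, 2) to the farthest point.
Squared distances: 2, 52, 169, 29, 20, 104.
Maximum is 169, attained at (8, 7).
r = √169 = 13.

13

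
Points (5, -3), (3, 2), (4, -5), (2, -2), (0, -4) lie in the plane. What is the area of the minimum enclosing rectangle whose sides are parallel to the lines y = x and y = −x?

36

In coordinates u = x + y, v = x − y the rectangle is axis-aligned; the map (x,y)→(u,v) scales areas by 2.
u-values: 2, 5, -1, 0, -4; range = 5 − (-4) = 9.
v-values: 8, 1, 9, 4, 4; range = 9 − 1 = 8.
Area = (9 × 8) / 2 = 36.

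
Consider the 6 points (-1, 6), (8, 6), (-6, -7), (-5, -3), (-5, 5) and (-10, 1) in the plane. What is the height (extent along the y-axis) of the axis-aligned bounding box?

13

max y = 6, min y = -7, so height = 13.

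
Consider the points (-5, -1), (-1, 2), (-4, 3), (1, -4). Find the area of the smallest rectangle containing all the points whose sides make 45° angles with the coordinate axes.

42

In coordinates u = x + y, v = x − y the rectangle is axis-aligned; the map (x,y)→(u,v) scales areas by 2.
u-values: -6, 1, -1, -3; range = 1 − (-6) = 7.
v-values: -4, -3, -7, 5; range = 5 − (-7) = 12.
Area = (7 × 12) / 2 = 42.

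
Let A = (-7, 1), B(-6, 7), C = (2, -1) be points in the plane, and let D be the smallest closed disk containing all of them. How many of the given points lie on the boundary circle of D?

Side lengths²: AB² = 37, AC² = 85, BC² = 128.
Since BC² = 128 ≥ 85 + 37 = 122, the angle opposite BC is not acute, so the smallest enclosing circle has BC as diameter.
Centre = midpoint of BC = (-2, 3), r² = 128/4 = 32.
The points at distance exactly r from the centre are B, C — 2 points.

2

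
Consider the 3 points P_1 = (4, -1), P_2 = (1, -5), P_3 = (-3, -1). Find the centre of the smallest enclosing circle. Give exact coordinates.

(0.5, -1.5)

Side lengths²: P_1P_2² = 25, P_1P_3² = 49, P_2P_3² = 32.
Since P_1P_3² = 49 < 32 + 25 = 57, the triangle is acute, so the smallest enclosing circle is the circumcircle.
Circumcentre = (0.5, -1.5), r² = 12.5.
Centre = (0.5, -1.5).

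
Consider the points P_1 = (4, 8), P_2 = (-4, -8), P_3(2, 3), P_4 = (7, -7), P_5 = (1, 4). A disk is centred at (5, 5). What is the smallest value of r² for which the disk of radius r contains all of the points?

The required radius is the distance from (5, 5) to the farthest point.
Squared distances: 10, 250, 13, 148, 17.
Maximum is 250, attained at P_2.

250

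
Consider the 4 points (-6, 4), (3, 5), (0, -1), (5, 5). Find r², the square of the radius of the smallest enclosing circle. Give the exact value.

30.5

A smallest enclosing disk is always determined by at most three of the input points on its boundary.
The farthest pair is (-6, 4)–(5, 5) with squared distance 122. The circle on this segment as diameter has centre (-0.5, 4.5) and r² = 122/4 = 30.5.
Check (3, 5): distance² to centre = 12.5 ≤ 30.5, so it lies inside.
All remaining points lie in this disk, and no smaller disk contains both endpoints, so this is the minimum enclosing circle.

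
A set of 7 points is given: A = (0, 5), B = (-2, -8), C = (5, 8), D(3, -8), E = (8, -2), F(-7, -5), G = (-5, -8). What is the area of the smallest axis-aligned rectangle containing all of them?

x ranges over [-7, 8], width 15.
y ranges over [-8, 8], height 16.
Area = 15 × 16 = 240.

240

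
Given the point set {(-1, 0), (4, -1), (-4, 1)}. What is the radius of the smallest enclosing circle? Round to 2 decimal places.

Call the three points A, B, C in the order given.
Side lengths²: AB² = 26, AC² = 10, BC² = 68.
Since BC² = 68 ≥ 26 + 10 = 36, the angle opposite BC is not acute, so the smallest enclosing circle has BC as diameter.
Centre = midpoint of BC = (0, 0), r² = 68/4 = 17.
r = √17 ≈ 4.12.

4.12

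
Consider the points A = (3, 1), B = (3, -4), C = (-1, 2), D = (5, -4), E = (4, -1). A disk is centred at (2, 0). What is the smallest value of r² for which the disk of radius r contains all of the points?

25

The required radius is the distance from (2, 0) to the farthest point.
Squared distances: 2, 17, 13, 25, 5.
Maximum is 25, attained at D.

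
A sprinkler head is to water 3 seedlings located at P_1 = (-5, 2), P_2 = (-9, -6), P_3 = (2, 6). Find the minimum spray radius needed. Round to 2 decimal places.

Side lengths²: P_1P_2² = 80, P_1P_3² = 65, P_2P_3² = 265.
Since P_2P_3² = 265 ≥ 80 + 65 = 145, the angle opposite P_2P_3 is not acute, so the smallest enclosing circle has P_2P_3 as diameter.
Centre = midpoint of P_2P_3 = (-3.5, 0), r² = 265/4 = 66.25.
r = √(66.25) ≈ 8.14.

8.14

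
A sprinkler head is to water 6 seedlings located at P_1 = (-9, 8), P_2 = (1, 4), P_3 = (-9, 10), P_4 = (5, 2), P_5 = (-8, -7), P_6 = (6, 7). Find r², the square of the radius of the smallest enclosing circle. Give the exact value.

1885/18

A smallest enclosing disk is always determined by at most three of the input points on its boundary.
The minimum enclosing circle is determined by three boundary points: P_3, P_5, P_6.
Their circumcentre is (-17/6, 11/6) with r² = 1885/18.
The farthest remaining point P_1 is at distance² 1369/18 ≤ 1885/18.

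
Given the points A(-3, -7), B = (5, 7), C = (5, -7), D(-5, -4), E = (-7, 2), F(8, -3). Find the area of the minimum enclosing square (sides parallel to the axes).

225

The bounding box has width 15 and height 14.
An axis-aligned square enclosing the set must have side ≥ max(width, height).
So the minimum side is max(15, 14) = 15.
Area = 15² = 225.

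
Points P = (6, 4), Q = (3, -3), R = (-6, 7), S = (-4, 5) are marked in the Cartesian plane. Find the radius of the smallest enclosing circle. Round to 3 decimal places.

6.814

By Welzl's lemma the MEC is supported by two points (diametrically opposite) or three points (on a circumcircle).
The minimum enclosing circle is determined by three boundary points: P, Q, R.
Their circumcentre is (-43/62, 169/62) with r² = 89233/1922.
The farthest remaining point S is at distance² 30953/1922 ≤ 89233/1922.
r = √(89233/1922) ≈ 6.814.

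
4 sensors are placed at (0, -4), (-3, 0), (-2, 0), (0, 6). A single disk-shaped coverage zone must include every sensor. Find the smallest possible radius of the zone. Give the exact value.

5

A smallest enclosing disk is always determined by at most three of the input points on its boundary.
The farthest pair is (0, -4)–(0, 6) with squared distance 100. The circle on this segment as diameter has centre (0, 1) and r² = 100/4 = 25.
Check (-3, 0): distance² to centre = 10 ≤ 25, so it lies inside.
All remaining points lie in this disk, and no smaller disk contains both endpoints, so this is the minimum enclosing circle.
r = √25 = 5.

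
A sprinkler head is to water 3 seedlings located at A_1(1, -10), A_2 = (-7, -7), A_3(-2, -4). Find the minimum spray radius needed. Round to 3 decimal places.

4.285

Side lengths²: A_1A_2² = 73, A_1A_3² = 45, A_2A_3² = 34.
Since A_1A_2² = 73 < 45 + 34 = 79, the triangle is acute, so the smallest enclosing circle is the circumcircle.
Circumcentre = (-75/26, -213/26), r² = 6205/338.
r = √(6205/338) ≈ 4.285.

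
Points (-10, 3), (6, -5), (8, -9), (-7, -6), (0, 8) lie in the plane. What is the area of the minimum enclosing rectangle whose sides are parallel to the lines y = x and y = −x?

In coordinates u = x + y, v = x − y the rectangle is axis-aligned; the map (x,y)→(u,v) scales areas by 2.
u-values: -7, 1, -1, -13, 8; range = 8 − (-13) = 21.
v-values: -13, 11, 17, -1, -8; range = 17 − (-13) = 30.
Area = (21 × 30) / 2 = 315.

315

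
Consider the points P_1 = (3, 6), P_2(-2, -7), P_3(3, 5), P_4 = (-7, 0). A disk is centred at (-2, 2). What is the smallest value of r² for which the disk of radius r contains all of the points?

81

The required radius is the distance from (-2, 2) to the farthest point.
Squared distances: 41, 81, 34, 29.
Maximum is 81, attained at P_2.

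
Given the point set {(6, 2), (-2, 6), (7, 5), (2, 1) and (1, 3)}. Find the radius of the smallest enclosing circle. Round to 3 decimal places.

4.574

The minimum enclosing circle is determined by three boundary points: (6, 2), (-2, 6), (7, 5).
Their circumcentre is (17/7, 34/7) with r² = 1025/49.
The farthest remaining point (2, 1) is at distance² 738/49 ≤ 1025/49.
r = √(1025/49) ≈ 4.574.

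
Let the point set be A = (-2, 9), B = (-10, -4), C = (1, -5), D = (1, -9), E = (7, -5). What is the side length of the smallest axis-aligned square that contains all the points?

The bounding box has width 17 and height 18.
An axis-aligned square enclosing the set must have side ≥ max(width, height).
So the minimum side is max(17, 18) = 18.

18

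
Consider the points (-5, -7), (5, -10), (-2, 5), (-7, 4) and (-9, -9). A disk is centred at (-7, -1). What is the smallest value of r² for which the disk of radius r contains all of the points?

225

The required radius is the distance from (-7, -1) to the farthest point.
Squared distances: 40, 225, 61, 25, 68.
Maximum is 225, attained at (5, -10).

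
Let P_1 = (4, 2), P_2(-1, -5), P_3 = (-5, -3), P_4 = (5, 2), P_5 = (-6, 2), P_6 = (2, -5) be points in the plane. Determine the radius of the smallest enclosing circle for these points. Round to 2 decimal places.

The minimum enclosing circle of a finite set is fixed by two of the points (as a diameter) or three (as a circumcircle).
The minimum enclosing circle is determined by three boundary points: P_4, P_5, P_6.
Their circumcentre is (-0.5, 3/14) with r² = 3277/98.
The farthest remaining point P_3 is at distance² 2997/98 ≤ 3277/98.
r = √(3277/98) ≈ 5.78.

5.78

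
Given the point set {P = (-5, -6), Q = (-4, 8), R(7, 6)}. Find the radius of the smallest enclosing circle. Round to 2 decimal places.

Side lengths²: PQ² = 197, PR² = 288, QR² = 125.
Since PR² = 288 < 197 + 125 = 322, the triangle is acute, so the smallest enclosing circle is the circumcircle.
Circumcentre = (9/26, 17/26), r² = 24625/338.
r = √(24625/338) ≈ 8.54.

8.54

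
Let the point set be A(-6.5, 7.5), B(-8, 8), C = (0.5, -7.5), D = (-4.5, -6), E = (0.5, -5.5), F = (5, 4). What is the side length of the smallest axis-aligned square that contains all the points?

15.5

The bounding box has width 13 and height 15.5.
An axis-aligned square enclosing the set must have side ≥ max(width, height).
So the minimum side is max(13, 15.5) = 15.5.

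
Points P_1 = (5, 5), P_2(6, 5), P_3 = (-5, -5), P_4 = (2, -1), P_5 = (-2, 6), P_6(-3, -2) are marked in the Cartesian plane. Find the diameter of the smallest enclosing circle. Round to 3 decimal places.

By Welzl's lemma the MEC is supported by two points (diametrically opposite) or three points (on a circumcircle).
The farthest pair is P_2–P_3 with squared distance 221. The circle on this segment as diameter has centre (0.5, 0) and r² = 221/4 = 55.25.
Check P_1: distance² to centre = 45.25 ≤ 55.25, so it lies inside.
All remaining points lie in this disk, and no smaller disk contains both endpoints, so this is the minimum enclosing circle.
Diameter = 2r = 2√(55.25) ≈ 14.866.

14.866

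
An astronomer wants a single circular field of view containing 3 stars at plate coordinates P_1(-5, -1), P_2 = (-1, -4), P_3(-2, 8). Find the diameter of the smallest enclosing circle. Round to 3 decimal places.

Side lengths²: P_1P_2² = 25, P_1P_3² = 90, P_2P_3² = 145.
Since P_2P_3² = 145 ≥ 90 + 25 = 115, the angle opposite P_2P_3 is not acute, so the smallest enclosing circle has P_2P_3 as diameter.
Centre = midpoint of P_2P_3 = (-1.5, 2), r² = 145/4 = 36.25.
Diameter = 2r = 2√(36.25) ≈ 12.042.

12.042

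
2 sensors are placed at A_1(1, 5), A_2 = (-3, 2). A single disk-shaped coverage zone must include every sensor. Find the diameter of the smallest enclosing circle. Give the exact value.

The smallest circle enclosing two points has them as diameter endpoints.
Centre = midpoint = (-1, 3.5); r² = |A_1A_2|²/4 = 25/4 = 6.25.
Diameter = 2r = 2√(6.25) = 5.

5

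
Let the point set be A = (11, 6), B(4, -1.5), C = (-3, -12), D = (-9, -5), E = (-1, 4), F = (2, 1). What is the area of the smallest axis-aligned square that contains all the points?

400

The bounding box has width 20 and height 18.
An axis-aligned square enclosing the set must have side ≥ max(width, height).
So the minimum side is max(20, 18) = 20.
Area = 20² = 400.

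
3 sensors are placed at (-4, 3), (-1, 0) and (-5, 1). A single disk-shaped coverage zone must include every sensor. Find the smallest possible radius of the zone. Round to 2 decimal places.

Call the three points A, B, C in the order given.
Side lengths²: AB² = 18, AC² = 5, BC² = 17.
Since AB² = 18 < 17 + 5 = 22, the triangle is acute, so the smallest enclosing circle is the circumcircle.
Circumcentre = (-17/6, 7/6), r² = 85/18.
r = √(85/18) ≈ 2.17.

2.17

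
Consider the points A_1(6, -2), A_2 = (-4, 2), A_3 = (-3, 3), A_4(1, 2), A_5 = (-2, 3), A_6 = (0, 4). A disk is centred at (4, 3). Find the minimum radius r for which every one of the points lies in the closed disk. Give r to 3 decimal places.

The required radius is the distance from (4, 3) to the farthest point.
Squared distances: 29, 65, 49, 10, 36, 17.
Maximum is 65, attained at A_2.
r = √65 ≈ 8.062.

8.062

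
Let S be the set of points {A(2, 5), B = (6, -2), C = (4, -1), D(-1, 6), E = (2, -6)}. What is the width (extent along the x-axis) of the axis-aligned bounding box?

7

max x = 6, min x = -1, so width = 7.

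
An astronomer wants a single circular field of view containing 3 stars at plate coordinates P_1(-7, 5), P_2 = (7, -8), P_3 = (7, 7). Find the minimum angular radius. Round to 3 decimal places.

Side lengths²: P_1P_2² = 365, P_1P_3² = 200, P_2P_3² = 225.
Since P_1P_2² = 365 < 225 + 200 = 425, the triangle is acute, so the smallest enclosing circle is the circumcircle.
Circumcentre = (13/14, -0.5), r² = 9125/98.
r = √(9125/98) ≈ 9.649.

9.649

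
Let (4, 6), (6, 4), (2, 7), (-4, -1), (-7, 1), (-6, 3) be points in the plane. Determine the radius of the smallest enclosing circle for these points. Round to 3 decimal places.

A smallest enclosing disk is always determined by at most three of the input points on its boundary.
The farthest pair is (6, 4)–(-7, 1) with squared distance 178. The circle on this segment as diameter has centre (-0.5, 2.5) and r² = 178/4 = 44.5.
Check (4, 6): distance² to centre = 32.5 ≤ 44.5, so it lies inside.
All remaining points lie in this disk, and no smaller disk contains both endpoints, so this is the minimum enclosing circle.
r = √(44.5) ≈ 6.671.

6.671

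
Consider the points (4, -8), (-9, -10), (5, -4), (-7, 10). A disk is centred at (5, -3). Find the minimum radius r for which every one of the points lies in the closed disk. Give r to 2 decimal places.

The required radius is the distance from (5, -3) to the farthest point.
Squared distances: 26, 245, 1, 313.
Maximum is 313, attained at (-7, 10).
r = √313 ≈ 17.69.

17.69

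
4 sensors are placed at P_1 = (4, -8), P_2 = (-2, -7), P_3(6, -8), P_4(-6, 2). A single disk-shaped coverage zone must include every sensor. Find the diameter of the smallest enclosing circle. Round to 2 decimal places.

15.62

A smallest enclosing disk is always determined by at most three of the input points on its boundary.
The farthest pair is P_3–P_4 with squared distance 244. The circle on this segment as diameter has centre (0, -3) and r² = 244/4 = 61.
Check P_1: distance² to centre = 41 ≤ 61, so it lies inside.
All remaining points lie in this disk, and no smaller disk contains both endpoints, so this is the minimum enclosing circle.
Diameter = 2r = 2√61 ≈ 15.62.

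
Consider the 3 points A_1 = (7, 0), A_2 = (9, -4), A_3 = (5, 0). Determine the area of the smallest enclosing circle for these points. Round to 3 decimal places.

25.133

Side lengths²: A_1A_2² = 20, A_1A_3² = 4, A_2A_3² = 32.
Since A_2A_3² = 32 ≥ 20 + 4 = 24, the angle opposite A_2A_3 is not acute, so the smallest enclosing circle has A_2A_3 as diameter.
Centre = midpoint of A_2A_3 = (7, -2), r² = 32/4 = 8.
Area = π·r² = π·8 ≈ 25.133.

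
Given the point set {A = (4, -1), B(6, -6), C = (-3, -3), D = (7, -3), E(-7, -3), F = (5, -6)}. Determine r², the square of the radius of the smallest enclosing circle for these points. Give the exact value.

The minimum enclosing circle of a finite set is fixed by two of the points (as a diameter) or three (as a circumcircle).
The farthest pair is D–E with squared distance 196. The circle on this segment as diameter has centre (0, -3) and r² = 196/4 = 49.
Check A: distance² to centre = 20 ≤ 49, so it lies inside.
All remaining points lie in this disk, and no smaller disk contains both endpoints, so this is the minimum enclosing circle.

49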